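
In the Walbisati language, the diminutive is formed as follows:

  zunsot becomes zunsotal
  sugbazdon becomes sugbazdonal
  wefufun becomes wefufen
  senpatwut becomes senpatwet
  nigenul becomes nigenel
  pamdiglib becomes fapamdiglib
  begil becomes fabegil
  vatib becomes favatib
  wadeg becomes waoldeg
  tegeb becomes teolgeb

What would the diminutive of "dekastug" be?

dekasteg

sugbazdon and wefufun both end in -n yet inflect differently (sugbazdonal, wefufen), so the final letter is not what conditions the rule; the last vowel is.
"dekastug" has last vowel 'u'. The stems whose last vowel is 'u' (wefufun → wefufen, senpatwut → senpatwet, nigenul → nigenel) change the last vowel to 'e'.
The other patterns: stems whose last vowel is 'o' add -al; stems whose last vowel is 'i' add the prefix fa-; stems whose last vowel is 'e' insert -ol- after the first vowel.
So dekastug → dekasteg.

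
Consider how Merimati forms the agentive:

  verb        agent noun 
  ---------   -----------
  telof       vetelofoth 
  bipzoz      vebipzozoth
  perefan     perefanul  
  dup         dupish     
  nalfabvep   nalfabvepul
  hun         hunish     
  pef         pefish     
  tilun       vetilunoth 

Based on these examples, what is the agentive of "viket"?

veviketoth

"viket" has 2 vowels. The stems with 2 vowels (telof → vetelofoth, tilun → vetilunoth, bipzoz → vebipzozoth) add ve- … -oth around the stem.
The other patterns: stems with 1 vowel add -ish; stems with 3 vowels add -ul.
So viket → veviketoth.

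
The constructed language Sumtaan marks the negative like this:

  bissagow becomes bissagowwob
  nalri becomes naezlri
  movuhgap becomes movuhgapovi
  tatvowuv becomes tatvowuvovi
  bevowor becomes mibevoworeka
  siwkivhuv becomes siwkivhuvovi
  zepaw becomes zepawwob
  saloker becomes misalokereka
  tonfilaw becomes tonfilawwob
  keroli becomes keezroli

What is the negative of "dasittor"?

midasittoreka

"dasittor" ends in -r. The stems ending in -r (bevowor → mibevoworeka, saloker → misalokereka) add mi- … -eka around the stem.
So dasittor → midasittoreka.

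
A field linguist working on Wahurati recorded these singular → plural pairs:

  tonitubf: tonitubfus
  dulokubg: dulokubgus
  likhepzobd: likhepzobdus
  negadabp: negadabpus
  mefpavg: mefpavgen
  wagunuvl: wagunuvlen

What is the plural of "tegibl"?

dulokubg and mefpavg both end in -g yet inflect differently (dulokubgus, mefpavgen), so the final letter is not what conditions the rule; the second-to-last letter is.
"tegibl" has second-to-last letter 'b'. The stems whose second-to-last letter is 'b' (tonitubf → tonitubfus, dulokubg → dulokubgus, likhepzobd → likhepzobdus) add -us.
The other pattern: stems whose second-to-last letter is 'v' add -en.
So tegibl → tegiblus.

tegiblus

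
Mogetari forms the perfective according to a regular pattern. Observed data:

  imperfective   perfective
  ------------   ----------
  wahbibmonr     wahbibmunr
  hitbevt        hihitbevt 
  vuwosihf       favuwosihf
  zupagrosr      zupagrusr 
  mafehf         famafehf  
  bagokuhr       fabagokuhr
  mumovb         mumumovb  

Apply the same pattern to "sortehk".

fasortehk

bagokuhr and zupagrosr both end in -r yet inflect differently (fabagokuhr, zupagrusr), so the final letter is not what conditions the rule; the second-to-last letter is.
"sortehk" has second-to-last letter 'h'. The stems whose second-to-last letter is 'h' (mafehf → famafehf, bagokuhr → fabagokuhr, vuwosihf → favuwosihf) add the prefix fa-.
The other patterns: stems whose second-to-last letter is 'v' repeat the first consonant+vowel as a prefix; stems whose second-to-last letter is 'n' or 's' change the last vowel to 'u'.
So sortehk → fasortehk.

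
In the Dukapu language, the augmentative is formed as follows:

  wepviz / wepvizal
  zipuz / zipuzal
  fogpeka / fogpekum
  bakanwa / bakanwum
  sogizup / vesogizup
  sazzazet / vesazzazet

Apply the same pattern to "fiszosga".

fiszosgum

zipuz and sogizup both have last vowel 'u' yet inflect differently (zipuzal, vesogizup), so the last vowel is not what conditions the rule; the final letter is.
"fiszosga" ends in -a. The stems ending in -a (fogpeka → fogpekum, bakanwa → bakanwum) drop the final letter and add -um.
The other patterns: stems ending in -z add -al; stems ending in -p or -t add the prefix ve-.
So fiszosga → fiszosgum.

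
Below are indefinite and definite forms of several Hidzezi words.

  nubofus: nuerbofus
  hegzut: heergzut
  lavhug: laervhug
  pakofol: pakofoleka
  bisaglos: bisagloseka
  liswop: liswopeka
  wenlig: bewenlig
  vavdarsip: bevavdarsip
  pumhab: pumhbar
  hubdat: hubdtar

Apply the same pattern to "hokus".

nubofus and bisaglos both end in -s yet inflect differently (nuerbofus, bisagloseka), so the final letter is not what conditions the rule; the last vowel is.
"hokus" has last vowel 'u'. The stems whose last vowel is 'u' (nubofus → nuerbofus, hegzut → heergzut, lavhug → laervhug) insert -er- after the first vowel.
So hokus → hoerkus.

hoerkus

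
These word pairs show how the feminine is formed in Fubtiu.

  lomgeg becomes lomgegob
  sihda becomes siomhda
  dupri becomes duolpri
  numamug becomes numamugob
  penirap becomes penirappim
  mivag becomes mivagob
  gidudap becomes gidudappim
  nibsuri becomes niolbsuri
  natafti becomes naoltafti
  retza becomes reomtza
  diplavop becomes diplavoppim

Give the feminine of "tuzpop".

sihda and penirap both have last vowel 'a' yet inflect differently (siomhda, penirappim), so the last vowel is not what conditions the rule; the final letter is.
"tuzpop" ends in -p. The stems ending in -p (penirap → penirappim, diplavop → diplavoppim, gidudap → gidudappim) double the final consonant and add -im.
So tuzpop → tuzpoppim.

tuzpoppim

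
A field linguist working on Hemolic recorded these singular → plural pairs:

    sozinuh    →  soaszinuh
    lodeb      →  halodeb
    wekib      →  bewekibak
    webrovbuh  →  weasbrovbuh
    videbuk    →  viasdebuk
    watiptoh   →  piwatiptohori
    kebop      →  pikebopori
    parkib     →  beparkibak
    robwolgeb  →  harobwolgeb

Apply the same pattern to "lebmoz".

robwolgeb and parkib both end in -b yet inflect differently (harobwolgeb, beparkibak), so the final letter is not what conditions the rule; the last vowel is.
"lebmoz" has last vowel 'o'. The stems whose last vowel is 'o' (watiptoh → piwatiptohori, kebop → pikebopori) add pi- … -ori around the stem.
The other patterns: stems whose last vowel is 'e' add the prefix ha-; stems whose last vowel is 'u' insert -as- after the first vowel; stems whose last vowel is 'i' add be- … -ak around the stem.
So lebmoz → pilebmozori.

pilebmozori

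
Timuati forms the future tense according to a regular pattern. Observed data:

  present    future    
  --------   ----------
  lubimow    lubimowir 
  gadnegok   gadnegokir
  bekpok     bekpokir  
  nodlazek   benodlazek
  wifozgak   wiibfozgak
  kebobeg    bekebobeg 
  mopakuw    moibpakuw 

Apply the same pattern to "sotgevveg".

besotgevveg

nodlazek and gadnegok both end in -k yet inflect differently (benodlazek, gadnegokir), so the final letter is not what conditions the rule; the last vowel is.
"sotgevveg" has last vowel 'e'. The stems whose last vowel is 'e' (kebobeg → bekebobeg, nodlazek → benodlazek) add the prefix be-.
So sotgevveg → besotgevveg.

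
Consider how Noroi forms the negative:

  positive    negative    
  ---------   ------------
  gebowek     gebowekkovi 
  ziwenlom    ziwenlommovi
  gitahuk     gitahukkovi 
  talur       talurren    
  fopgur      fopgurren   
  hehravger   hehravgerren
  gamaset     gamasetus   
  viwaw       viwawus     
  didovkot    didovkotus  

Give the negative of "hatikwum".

hatikwummovi

gitahuk and talur both have last vowel 'u' yet inflect differently (gitahukkovi, talurren), so the last vowel is not what conditions the rule; the final letter is.
"hatikwum" ends in -m. The one such stem in the data (ziwenlom → ziwenlommovi) doubles the final consonant and adds -ovi (as do gebowek, gitahuk), so the same rule applies.
So hatikwum → hatikwummovi.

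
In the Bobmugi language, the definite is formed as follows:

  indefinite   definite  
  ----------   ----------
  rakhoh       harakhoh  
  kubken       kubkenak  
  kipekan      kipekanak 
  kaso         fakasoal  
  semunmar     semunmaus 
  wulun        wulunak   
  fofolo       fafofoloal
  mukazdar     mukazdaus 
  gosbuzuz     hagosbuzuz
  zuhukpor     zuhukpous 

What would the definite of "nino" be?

faninoal

kaso and zuhukpor both have last vowel 'o' yet inflect differently (fakasoal, zuhukpous), so the last vowel is not what conditions the rule; the final letter is.
"nino" ends in -o. The stems ending in -o (kaso → fakasoal, fofolo → fafofoloal) add fa- … -al around the stem.
The other patterns: stems ending in -r drop the final letter and add -us; stems ending in -h or -z add the prefix ha-; stems ending in -n add -ak.
So nino → faninoal.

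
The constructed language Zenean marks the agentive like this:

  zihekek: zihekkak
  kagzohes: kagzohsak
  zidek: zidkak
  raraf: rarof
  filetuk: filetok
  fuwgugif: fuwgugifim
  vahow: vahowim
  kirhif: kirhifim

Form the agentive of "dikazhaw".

zihekek and filetuk both end in -k yet inflect differently (zihekkak, filetok), so the final letter is not what conditions the rule; the last vowel is.
"dikazhaw" has last vowel 'a'. The one such stem in the data (raraf → rarof) changes the last vowel to 'o' (as does filetuk), so the same rule applies.
The other patterns: stems whose last vowel is 'e' delete the last vowel and add -ak; stems whose last vowel is 'i' or 'o' add -im.
So dikazhaw → dikazhow.

dikazhow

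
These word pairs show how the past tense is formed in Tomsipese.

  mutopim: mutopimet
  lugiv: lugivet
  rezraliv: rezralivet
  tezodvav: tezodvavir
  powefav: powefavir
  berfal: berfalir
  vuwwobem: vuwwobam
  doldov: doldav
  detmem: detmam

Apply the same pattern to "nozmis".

lugiv and tezodvav both end in -v yet inflect differently (lugivet, tezodvavir), so the final letter is not what conditions the rule; the last vowel is.
"nozmis" has last vowel 'i'. The stems whose last vowel is 'i' (mutopim → mutopimet, lugiv → lugivet, rezraliv → rezralivet) add -et.
So nozmis → nozmiset.

nozmiset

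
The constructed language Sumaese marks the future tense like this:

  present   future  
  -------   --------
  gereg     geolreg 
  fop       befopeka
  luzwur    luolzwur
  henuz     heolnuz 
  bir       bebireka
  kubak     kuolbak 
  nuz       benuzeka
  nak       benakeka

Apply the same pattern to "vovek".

bir and luzwur both end in -r yet inflect differently (bebireka, luolzwur), so the final letter is not what conditions the rule; the number of vowels is.
"vovek" has 2 vowels. The stems with 2 vowels (luzwur → luolzwur, gereg → geolreg, kubak → kuolbak) insert -ol- after the first vowel.
So vovek → voolvek.

voolvek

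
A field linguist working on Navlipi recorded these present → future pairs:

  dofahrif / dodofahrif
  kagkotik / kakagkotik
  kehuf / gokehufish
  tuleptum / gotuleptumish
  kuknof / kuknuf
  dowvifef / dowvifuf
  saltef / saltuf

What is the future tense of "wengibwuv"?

dofahrif and kehuf both end in -f yet inflect differently (dodofahrif, gokehufish), so the final letter is not what conditions the rule; the last vowel is.
"wengibwuv" has last vowel 'u'. The stems whose last vowel is 'u' (kehuf → gokehufish, tuleptum → gotuleptumish) add go- … -ish around the stem.
So wengibwuv → gowengibwuvish.

gowengibwuvish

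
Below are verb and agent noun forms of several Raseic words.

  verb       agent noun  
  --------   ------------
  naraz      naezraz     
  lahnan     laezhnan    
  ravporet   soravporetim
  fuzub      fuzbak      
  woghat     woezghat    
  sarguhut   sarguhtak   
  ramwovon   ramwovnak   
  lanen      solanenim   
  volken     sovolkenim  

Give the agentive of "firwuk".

"firwuk" has last vowel 'u'. The stems whose last vowel is 'u' (sarguhut → sarguhtak, fuzub → fuzbak) delete the last vowel and add -ak.
So firwuk → firwkak.

firwkak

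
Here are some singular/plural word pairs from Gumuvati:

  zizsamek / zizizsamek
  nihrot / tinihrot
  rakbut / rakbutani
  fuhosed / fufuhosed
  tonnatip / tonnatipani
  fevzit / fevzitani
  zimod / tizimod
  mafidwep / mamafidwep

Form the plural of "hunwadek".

huhunwadek

zimod and fuhosed both end in -d yet inflect differently (tizimod, fufuhosed), so the final letter is not what conditions the rule; the last vowel is.
"hunwadek" has last vowel 'e'. The stems whose last vowel is 'e' (mafidwep → mamafidwep, fuhosed → fufuhosed, zizsamek → zizizsamek) repeat the first consonant+vowel as a prefix.
So hunwadek → huhunwadek.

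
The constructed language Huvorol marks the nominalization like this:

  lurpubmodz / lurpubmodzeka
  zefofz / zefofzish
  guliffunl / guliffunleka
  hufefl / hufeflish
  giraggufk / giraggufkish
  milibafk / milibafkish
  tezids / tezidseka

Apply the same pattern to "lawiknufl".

hufefl and guliffunl both end in -l yet inflect differently (hufeflish, guliffunleka), so the final letter is not what conditions the rule; the second-to-last letter is.
"lawiknufl" has second-to-last letter 'f'. The stems whose second-to-last letter is 'f' (hufefl → hufeflish, giraggufk → giraggufkish, milibafk → milibafkish) add -ish.
So lawiknufl → lawiknuflish.

lawiknuflish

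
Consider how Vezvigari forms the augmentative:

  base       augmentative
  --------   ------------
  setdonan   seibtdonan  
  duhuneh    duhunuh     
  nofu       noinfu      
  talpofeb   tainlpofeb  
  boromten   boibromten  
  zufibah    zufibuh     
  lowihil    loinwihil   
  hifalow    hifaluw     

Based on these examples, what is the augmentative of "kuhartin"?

kuibhartin

boromten and duhuneh both have last vowel 'e' yet inflect differently (boibromten, duhunuh), so the last vowel is not what conditions the rule; the final letter is.
"kuhartin" ends in -n. The stems ending in -n (boromten → boibromten, setdonan → seibtdonan) insert -ib- after the first vowel.
The other patterns: stems ending in -h or -w change the last vowel to 'u'; stems ending in -b, -l or -u insert -in- after the first vowel.
So kuhartin → kuibhartin.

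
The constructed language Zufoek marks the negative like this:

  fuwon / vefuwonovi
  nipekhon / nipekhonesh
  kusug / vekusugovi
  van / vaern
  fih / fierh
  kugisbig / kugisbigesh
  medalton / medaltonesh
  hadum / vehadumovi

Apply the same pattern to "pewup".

van and fuwon both end in -n yet inflect differently (vaern, vefuwonovi), so the final letter is not what conditions the rule; the number of vowels is.
"pewup" has 2 vowels. The stems with 2 vowels (kusug → vekusugovi, hadum → vehadumovi, fuwon → vefuwonovi) add ve- … -ovi around the stem.
So pewup → vepewupovi.

vepewupovi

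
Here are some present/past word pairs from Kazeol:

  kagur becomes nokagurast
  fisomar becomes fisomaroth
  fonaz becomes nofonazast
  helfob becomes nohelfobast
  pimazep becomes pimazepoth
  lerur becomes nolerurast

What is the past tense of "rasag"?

norasagast

"rasag" has 2 vowels. The stems with 2 vowels (lerur → nolerurast, fonaz → nofonazast, kagur → nokagurast) add no- … -ast around the stem.
So rasag → norasagast.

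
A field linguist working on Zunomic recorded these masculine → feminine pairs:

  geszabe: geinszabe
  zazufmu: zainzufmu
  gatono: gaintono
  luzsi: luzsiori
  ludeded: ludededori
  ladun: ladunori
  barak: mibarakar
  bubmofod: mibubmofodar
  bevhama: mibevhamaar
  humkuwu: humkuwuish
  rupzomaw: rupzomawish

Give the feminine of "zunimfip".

ludeded and bubmofod both end in -d yet inflect differently (ludededori, mibubmofodar), so the final letter is not what conditions the rule; the first letter is.
"zunimfip" begins with z-. The one such stem in the data (zazufmu → zainzufmu) inserts -in- after the first vowel (as do geszabe, gatono), so the same rule applies.
So zunimfip → zuinnimfip.

zuinnimfip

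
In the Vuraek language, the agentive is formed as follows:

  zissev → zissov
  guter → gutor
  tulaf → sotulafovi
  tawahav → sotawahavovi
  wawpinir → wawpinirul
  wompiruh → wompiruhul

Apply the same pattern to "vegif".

"vegif" has last vowel 'i'. The one such stem in the data (wawpinir → wawpinirul) adds -ul, so the same rule applies.
So vegif → vegiful.

vegiful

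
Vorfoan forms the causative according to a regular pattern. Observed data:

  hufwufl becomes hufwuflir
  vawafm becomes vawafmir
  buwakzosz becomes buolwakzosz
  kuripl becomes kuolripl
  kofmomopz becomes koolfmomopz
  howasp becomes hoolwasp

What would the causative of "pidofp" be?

"pidofp" has second-to-last letter 'f'. The stems whose second-to-last letter is 'f' (hufwufl → hufwuflir, vawafm → vawafmir) add -ir.
The other pattern: stems whose second-to-last letter is 'p' or 's' insert -ol- after the first vowel.
So pidofp → pidofpir.

pidofpir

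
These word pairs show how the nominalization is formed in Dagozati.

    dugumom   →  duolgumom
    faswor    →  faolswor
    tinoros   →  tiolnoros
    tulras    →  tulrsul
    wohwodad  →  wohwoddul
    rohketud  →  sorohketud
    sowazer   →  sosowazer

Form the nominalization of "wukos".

wuolkos

tinoros and tulras both end in -s yet inflect differently (tiolnoros, tulrsul), so the final letter is not what conditions the rule; the last vowel is.
"wukos" has last vowel 'o'. The stems whose last vowel is 'o' (dugumom → duolgumom, faswor → faolswor, tinoros → tiolnoros) insert -ol- after the first vowel.
So wukos → wuolkos.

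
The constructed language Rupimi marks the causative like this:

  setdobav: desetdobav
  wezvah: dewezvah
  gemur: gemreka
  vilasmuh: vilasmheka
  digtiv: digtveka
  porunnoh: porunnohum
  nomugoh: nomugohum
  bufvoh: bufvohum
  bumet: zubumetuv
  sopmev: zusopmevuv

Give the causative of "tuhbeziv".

"tuhbeziv" has last vowel 'i'. The one such stem in the data (digtiv → digtveka) deletes the last vowel and adds -eka (as do gemur, vilasmuh), so the same rule applies.
The other patterns: stems whose last vowel is 'a' add the prefix de-; stems whose last vowel is 'o' add -um; stems whose last vowel is 'e' add zu- … -uv around the stem.
So tuhbeziv → tuhbezveka.

tuhbezveka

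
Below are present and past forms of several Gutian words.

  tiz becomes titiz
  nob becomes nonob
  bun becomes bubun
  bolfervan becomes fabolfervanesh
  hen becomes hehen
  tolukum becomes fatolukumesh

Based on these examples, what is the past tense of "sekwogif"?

fasekwogifesh

bolfervan and hen both end in -n yet inflect differently (fabolfervanesh, hehen), so the final letter is not what conditions the rule; the number of vowels is.
"sekwogif" has 3 vowels. The stems with 3 vowels (tolukum → fatolukumesh, bolfervan → fabolfervanesh) add fa- … -esh around the stem.
The other pattern: stems with 1 vowel repeat the first consonant+vowel as a prefix.
So sekwogif → fasekwogifesh.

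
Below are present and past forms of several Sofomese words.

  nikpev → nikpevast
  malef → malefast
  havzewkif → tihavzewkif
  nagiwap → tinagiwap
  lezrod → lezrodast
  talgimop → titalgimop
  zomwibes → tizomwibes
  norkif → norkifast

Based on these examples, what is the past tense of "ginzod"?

havzewkif and malef both end in -f yet inflect differently (tihavzewkif, malefast), so the final letter is not what conditions the rule; the number of vowels is.
"ginzod" has 2 vowels. The stems with 2 vowels (nikpev → nikpevast, malef → malefast, lezrod → lezrodast) add -ast.
The other pattern: stems with 3 vowels add the prefix ti-.
So ginzod → ginzodast.

ginzodast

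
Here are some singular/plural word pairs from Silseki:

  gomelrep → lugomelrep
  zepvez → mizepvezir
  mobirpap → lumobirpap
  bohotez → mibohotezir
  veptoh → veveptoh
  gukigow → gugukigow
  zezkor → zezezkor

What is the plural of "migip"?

bohotez and gomelrep both have last vowel 'e' yet inflect differently (mibohotezir, lugomelrep), so the last vowel is not what conditions the rule; the final letter is.
"migip" ends in -p. The stems ending in -p (mobirpap → lumobirpap, gomelrep → lugomelrep) add the prefix lu-.
So migip → lumigip.

lumigip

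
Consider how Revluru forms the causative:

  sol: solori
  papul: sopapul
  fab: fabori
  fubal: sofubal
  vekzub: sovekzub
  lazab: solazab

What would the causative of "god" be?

lazab and fab both end in -b yet inflect differently (solazab, fabori), so the final letter is not what conditions the rule; the number of vowels is.
"god" has 1 vowel. The stems with 1 vowel (fab → fabori, sol → solori) add -ori.
The other pattern: stems with 2 vowels add the prefix so-.
So god → godori.

godori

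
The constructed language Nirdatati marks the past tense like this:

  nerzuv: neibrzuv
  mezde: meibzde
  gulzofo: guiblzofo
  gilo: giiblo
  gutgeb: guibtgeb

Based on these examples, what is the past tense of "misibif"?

miibsibif

Every pair shown (nerzuv → neibrzuv, mezde → meibzde, gulzofo → guiblzofo, …) follows the same rule: insert -ib- after the first vowel.
So misibif → miibsibif.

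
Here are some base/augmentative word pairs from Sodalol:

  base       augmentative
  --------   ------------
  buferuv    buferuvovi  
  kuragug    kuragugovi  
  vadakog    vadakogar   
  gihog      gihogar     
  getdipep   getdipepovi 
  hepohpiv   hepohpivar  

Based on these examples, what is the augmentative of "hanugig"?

"hanugig" has last vowel 'i'. The one such stem in the data (hepohpiv → hepohpivar) adds -ar, so the same rule applies.
So hanugig → hanugigar.

hanugigar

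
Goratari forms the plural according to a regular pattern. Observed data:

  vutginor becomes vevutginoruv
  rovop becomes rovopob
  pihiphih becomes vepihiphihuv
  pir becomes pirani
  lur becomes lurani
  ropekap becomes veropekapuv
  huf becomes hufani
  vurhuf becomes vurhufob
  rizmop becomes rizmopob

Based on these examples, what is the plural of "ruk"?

huf and vurhuf both end in -f yet inflect differently (hufani, vurhufob), so the final letter is not what conditions the rule; the number of vowels is.
"ruk" has 1 vowel. The stems with 1 vowel (lur → lurani, pir → pirani, huf → hufani) add -ani.
The other patterns: stems with 2 vowels add -ob; stems with 3 vowels add ve- … -uv around the stem.
So ruk → rukani.

rukani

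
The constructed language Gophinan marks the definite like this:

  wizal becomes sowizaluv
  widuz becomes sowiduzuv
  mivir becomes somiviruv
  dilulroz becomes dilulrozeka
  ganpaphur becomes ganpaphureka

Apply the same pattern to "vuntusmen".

vuntusmeneka

widuz and dilulroz both end in -z yet inflect differently (sowiduzuv, dilulrozeka), so the final letter is not what conditions the rule; the number of vowels is.
"vuntusmen" has 3 vowels. The stems with 3 vowels (dilulroz → dilulrozeka, ganpaphur → ganpaphureka) add -eka.
The other pattern: stems with 2 vowels add so- … -uv around the stem.
So vuntusmen → vuntusmeneka.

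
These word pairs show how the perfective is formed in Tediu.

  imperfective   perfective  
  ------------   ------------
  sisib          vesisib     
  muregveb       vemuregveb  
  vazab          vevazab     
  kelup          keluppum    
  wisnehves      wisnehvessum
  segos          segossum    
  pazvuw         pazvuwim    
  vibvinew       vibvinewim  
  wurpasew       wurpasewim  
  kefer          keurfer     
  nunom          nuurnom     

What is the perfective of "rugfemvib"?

verugfemvib

muregveb and wisnehves both have last vowel 'e' yet inflect differently (vemuregveb, wisnehvessum), so the last vowel is not what conditions the rule; the final letter is.
"rugfemvib" ends in -b. The stems ending in -b (sisib → vesisib, muregveb → vemuregveb, vazab → vevazab) add the prefix ve-.
The other patterns: stems ending in -p or -s double the final consonant and add -um; stems ending in -w add -im; stems ending in -m or -r insert -ur- after the first vowel.
So rugfemvib → verugfemvib.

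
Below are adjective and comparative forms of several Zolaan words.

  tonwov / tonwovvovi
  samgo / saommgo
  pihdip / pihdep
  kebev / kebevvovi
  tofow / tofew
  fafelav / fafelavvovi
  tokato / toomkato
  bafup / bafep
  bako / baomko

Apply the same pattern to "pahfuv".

pahfuvvovi

"pahfuv" ends in -v. The stems ending in -v (fafelav → fafelavvovi, tonwov → tonwovvovi, kebev → kebevvovi) double the final consonant and add -ovi.
The other patterns: stems ending in -p or -w change the last vowel to 'e'; stems ending in -o insert -om- after the first vowel.
So pahfuv → pahfuvvovi.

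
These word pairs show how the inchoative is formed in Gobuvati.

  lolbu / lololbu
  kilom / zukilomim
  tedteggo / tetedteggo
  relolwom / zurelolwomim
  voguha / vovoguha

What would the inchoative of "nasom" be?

kilom and tedteggo both have last vowel 'o' yet inflect differently (zukilomim, tetedteggo), so the last vowel is not what conditions the rule; whether the stem ends in a vowel or a consonant is.
"nasom" ends in a consonant. The stems ending in a consonant (kilom → zukilomim, relolwom → zurelolwomim) add zu- … -im around the stem.
So nasom → zunasomim.

zunasomim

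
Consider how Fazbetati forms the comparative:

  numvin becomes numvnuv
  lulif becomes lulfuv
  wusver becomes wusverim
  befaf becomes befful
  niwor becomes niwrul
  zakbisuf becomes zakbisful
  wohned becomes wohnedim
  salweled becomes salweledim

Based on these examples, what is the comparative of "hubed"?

hubedim

lulif and zakbisuf both end in -f yet inflect differently (lulfuv, zakbisful), so the final letter is not what conditions the rule; the last vowel is.
"hubed" has last vowel 'e'. The stems whose last vowel is 'e' (wusver → wusverim, salweled → salweledim, wohned → wohnedim) add -im.
The other patterns: stems whose last vowel is 'i' delete the last vowel and add -uv; stems whose last vowel is 'a', 'o' or 'u' delete the last vowel and add -ul.
So hubed → hubedim.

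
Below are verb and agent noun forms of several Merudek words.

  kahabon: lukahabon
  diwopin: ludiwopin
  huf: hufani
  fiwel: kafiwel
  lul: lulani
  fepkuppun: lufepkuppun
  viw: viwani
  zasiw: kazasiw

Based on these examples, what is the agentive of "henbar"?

kahenbar

viw and zasiw both end in -w yet inflect differently (viwani, kazasiw), so the final letter is not what conditions the rule; the number of vowels is.
"henbar" has 2 vowels. The stems with 2 vowels (zasiw → kazasiw, fiwel → kafiwel) add the prefix ka-.
So henbar → kahenbar.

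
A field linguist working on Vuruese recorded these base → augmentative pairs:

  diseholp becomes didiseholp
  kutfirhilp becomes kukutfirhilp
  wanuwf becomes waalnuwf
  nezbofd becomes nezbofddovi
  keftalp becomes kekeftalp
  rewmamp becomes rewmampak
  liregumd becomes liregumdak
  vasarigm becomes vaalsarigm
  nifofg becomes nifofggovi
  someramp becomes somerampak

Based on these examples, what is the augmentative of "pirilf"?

pipirilf

liregumd and nezbofd both end in -d yet inflect differently (liregumdak, nezbofddovi), so the final letter is not what conditions the rule; the second-to-last letter is.
"pirilf" has second-to-last letter 'l'. The stems whose second-to-last letter is 'l' (diseholp → didiseholp, kutfirhilp → kukutfirhilp, keftalp → kekeftalp) repeat the first consonant+vowel as a prefix.
The other patterns: stems whose second-to-last letter is 'm' add -ak; stems whose second-to-last letter is 'f' double the final consonant and add -ovi; stems whose second-to-last letter is 'g' or 'w' insert -al- after the first vowel.
So pirilf → pipirilf.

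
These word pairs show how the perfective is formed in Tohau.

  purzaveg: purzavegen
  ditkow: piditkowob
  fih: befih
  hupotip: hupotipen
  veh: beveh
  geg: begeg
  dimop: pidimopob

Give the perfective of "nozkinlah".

nozkinlahen

dimop and hupotip both end in -p yet inflect differently (pidimopob, hupotipen), so the final letter is not what conditions the rule; the number of vowels is.
"nozkinlah" has 3 vowels. The stems with 3 vowels (hupotip → hupotipen, purzaveg → purzavegen) add -en.
So nozkinlah → nozkinlahen.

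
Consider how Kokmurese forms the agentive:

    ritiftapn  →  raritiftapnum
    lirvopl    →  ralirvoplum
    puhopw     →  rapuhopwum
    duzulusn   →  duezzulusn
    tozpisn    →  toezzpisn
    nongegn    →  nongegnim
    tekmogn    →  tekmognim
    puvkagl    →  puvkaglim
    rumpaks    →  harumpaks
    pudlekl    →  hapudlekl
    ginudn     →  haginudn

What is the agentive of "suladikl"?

"suladikl" has second-to-last letter 'k'. The stems whose second-to-last letter is 'k' (rumpaks → harumpaks, pudlekl → hapudlekl) add the prefix ha-.
The other patterns: stems whose second-to-last letter is 'p' add ra- … -um around the stem; stems whose second-to-last letter is 's' insert -ez- after the first vowel; stems whose second-to-last letter is 'g' add -im.
So suladikl → hasuladikl.

hasuladikl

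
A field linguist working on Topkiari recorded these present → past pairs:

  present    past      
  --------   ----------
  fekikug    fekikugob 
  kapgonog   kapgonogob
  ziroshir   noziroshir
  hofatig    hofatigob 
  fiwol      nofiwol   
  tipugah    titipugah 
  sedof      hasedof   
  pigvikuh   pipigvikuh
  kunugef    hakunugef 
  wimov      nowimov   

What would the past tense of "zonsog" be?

zonsogob

sedof and kapgonog both have last vowel 'o' yet inflect differently (hasedof, kapgonogob), so the last vowel is not what conditions the rule; the final letter is.
"zonsog" ends in -g. The stems ending in -g (kapgonog → kapgonogob, fekikug → fekikugob, hofatig → hofatigob) add -ob.
The other patterns: stems ending in -h repeat the first consonant+vowel as a prefix; stems ending in -f add the prefix ha-; stems ending in -l, -r or -v add the prefix no-.
So zonsog → zonsogob.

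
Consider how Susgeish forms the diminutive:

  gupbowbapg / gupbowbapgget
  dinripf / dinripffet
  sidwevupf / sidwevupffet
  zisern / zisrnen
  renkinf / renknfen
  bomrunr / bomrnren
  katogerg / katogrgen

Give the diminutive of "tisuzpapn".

"tisuzpapn" has second-to-last letter 'p'. The stems whose second-to-last letter is 'p' (gupbowbapg → gupbowbapgget, dinripf → dinripffet, sidwevupf → sidwevupffet) double the final consonant and add -et.
The other pattern: stems whose second-to-last letter is 'n' or 'r' delete the last vowel and add -en.
So tisuzpapn → tisuzpapnnet.

tisuzpapnnet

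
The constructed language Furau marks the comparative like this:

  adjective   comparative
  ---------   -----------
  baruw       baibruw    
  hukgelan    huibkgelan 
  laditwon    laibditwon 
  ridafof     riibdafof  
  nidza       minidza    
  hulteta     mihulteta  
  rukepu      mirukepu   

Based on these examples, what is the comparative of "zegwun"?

zeibgwun

hukgelan and nidza both have last vowel 'a' yet inflect differently (huibkgelan, minidza), so the last vowel is not what conditions the rule; whether the stem ends in a vowel or a consonant is.
"zegwun" ends in a consonant. The stems ending in a consonant (baruw → baibruw, hukgelan → huibkgelan, laditwon → laibditwon) insert -ib- after the first vowel.
The other pattern: stems ending in a vowel add the prefix mi-.
So zegwun → zeibgwun.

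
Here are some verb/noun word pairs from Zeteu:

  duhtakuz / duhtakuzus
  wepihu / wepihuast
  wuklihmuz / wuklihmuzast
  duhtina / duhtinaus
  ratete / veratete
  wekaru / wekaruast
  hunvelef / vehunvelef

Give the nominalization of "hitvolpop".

duhtakuz and wuklihmuz both end in -z yet inflect differently (duhtakuzus, wuklihmuzast), so the final letter is not what conditions the rule; the first letter is.
"hitvolpop" begins with h-. The one such stem in the data (hunvelef → vehunvelef) adds the prefix ve-, so the same rule applies.
The other patterns: stems beginning with d- add -us; stems beginning with w- add -ast.
So hitvolpop → vehitvolpop.

vehitvolpop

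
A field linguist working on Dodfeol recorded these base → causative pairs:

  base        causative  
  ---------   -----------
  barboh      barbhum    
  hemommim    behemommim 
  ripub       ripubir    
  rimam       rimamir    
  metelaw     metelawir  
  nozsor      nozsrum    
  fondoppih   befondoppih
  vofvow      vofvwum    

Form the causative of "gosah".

gosahir

"gosah" has last vowel 'a'. The stems whose last vowel is 'a' (rimam → rimamir, metelaw → metelawir) add -ir.
So gosah → gosahir.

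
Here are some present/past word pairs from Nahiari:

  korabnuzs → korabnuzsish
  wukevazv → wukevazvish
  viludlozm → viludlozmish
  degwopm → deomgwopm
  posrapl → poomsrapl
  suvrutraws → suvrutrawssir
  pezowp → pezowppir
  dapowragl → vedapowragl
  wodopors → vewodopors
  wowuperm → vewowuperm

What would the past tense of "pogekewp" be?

pogekewppir

viludlozm and degwopm both end in -m yet inflect differently (viludlozmish, deomgwopm), so the final letter is not what conditions the rule; the second-to-last letter is.
"pogekewp" has second-to-last letter 'w'. The stems whose second-to-last letter is 'w' (suvrutraws → suvrutrawssir, pezowp → pezowppir) double the final consonant and add -ir.
The other patterns: stems whose second-to-last letter is 'z' add -ish; stems whose second-to-last letter is 'p' insert -om- after the first vowel; stems whose second-to-last letter is 'g' or 'r' add the prefix ve-.
So pogekewp → pogekewppir.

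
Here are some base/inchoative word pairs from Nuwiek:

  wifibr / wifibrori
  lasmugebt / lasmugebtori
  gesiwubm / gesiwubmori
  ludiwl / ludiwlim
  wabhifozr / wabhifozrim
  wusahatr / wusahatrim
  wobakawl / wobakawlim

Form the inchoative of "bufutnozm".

bufutnozmim

wifibr and wabhifozr both end in -r yet inflect differently (wifibrori, wabhifozrim), so the final letter is not what conditions the rule; the second-to-last letter is.
"bufutnozm" has second-to-last letter 'z'. The one such stem in the data (wabhifozr → wabhifozrim) adds -im, so the same rule applies.
The other pattern: stems whose second-to-last letter is 'b' add -ori.
So bufutnozm → bufutnozmim.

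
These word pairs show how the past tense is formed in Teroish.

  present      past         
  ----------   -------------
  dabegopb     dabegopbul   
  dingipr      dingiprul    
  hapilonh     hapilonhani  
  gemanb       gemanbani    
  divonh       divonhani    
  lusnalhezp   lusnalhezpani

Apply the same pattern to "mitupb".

mitupbul

dabegopb and gemanb both end in -b yet inflect differently (dabegopbul, gemanbani), so the final letter is not what conditions the rule; the second-to-last letter is.
"mitupb" has second-to-last letter 'p'. The stems whose second-to-last letter is 'p' (dabegopb → dabegopbul, dingipr → dingiprul) add -ul.
So mitupb → mitupbul.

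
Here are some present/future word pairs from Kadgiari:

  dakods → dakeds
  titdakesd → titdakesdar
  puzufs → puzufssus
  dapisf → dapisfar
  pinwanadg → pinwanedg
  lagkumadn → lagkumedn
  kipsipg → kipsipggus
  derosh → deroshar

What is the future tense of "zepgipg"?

zepgipggus

pinwanadg and kipsipg both end in -g yet inflect differently (pinwanedg, kipsipggus), so the final letter is not what conditions the rule; the second-to-last letter is.
"zepgipg" has second-to-last letter 'p'. The one such stem in the data (kipsipg → kipsipggus) doubles the final consonant and adds -us (as does puzufs), so the same rule applies.
The other patterns: stems whose second-to-last letter is 's' add -ar; stems whose second-to-last letter is 'd' change the last vowel to 'e'.
So zepgipg → zepgipggus.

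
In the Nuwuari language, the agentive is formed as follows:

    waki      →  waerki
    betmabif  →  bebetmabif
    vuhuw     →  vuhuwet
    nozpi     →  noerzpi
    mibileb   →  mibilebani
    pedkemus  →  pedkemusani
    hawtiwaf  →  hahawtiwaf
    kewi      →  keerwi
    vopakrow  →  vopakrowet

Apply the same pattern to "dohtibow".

"dohtibow" ends in -w. The stems ending in -w (vuhuw → vuhuwet, vopakrow → vopakrowet) add -et.
So dohtibow → dohtibowet.

dohtibowet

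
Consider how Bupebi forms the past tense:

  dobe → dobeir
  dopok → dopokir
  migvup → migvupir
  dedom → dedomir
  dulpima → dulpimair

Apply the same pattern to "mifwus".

Every pair shown (dobe → dobeir, dopok → dopokir, migvup → migvupir, …) follows the same rule: add -ir.
So mifwus → mifwusir.

mifwusir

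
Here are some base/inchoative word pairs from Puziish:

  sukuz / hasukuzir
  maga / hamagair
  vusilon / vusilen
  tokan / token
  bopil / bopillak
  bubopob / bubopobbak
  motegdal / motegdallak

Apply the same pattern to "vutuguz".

havutuguzir

maga and tokan both have last vowel 'a' yet inflect differently (hamagair, token), so the last vowel is not what conditions the rule; the final letter is.
"vutuguz" ends in -z. The one such stem in the data (sukuz → hasukuzir) adds ha- … -ir around the stem, so the same rule applies.
The other patterns: stems ending in -n change the last vowel to 'e'; stems ending in -b or -l double the final consonant and add -ak.
So vutuguz → havutuguzir.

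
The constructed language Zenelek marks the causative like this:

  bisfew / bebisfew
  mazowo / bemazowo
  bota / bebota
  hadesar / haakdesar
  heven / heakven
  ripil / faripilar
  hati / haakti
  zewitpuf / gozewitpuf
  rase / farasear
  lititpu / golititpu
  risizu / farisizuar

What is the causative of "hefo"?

heakfo

"hefo" begins with h-. The stems beginning with h- (heven → heakven, hadesar → haakdesar, hati → haakti) insert -ak- after the first vowel.
The other patterns: stems beginning with r- add fa- … -ar around the stem; stems beginning with b- or m- add the prefix be-; stems beginning with l- or z- add the prefix go-.
So hefo → heakfo.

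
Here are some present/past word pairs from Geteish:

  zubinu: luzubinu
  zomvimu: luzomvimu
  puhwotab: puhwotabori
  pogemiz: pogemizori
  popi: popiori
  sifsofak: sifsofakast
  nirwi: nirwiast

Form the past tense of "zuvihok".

luzuvihok

"zuvihok" begins with z-. The stems beginning with z- (zubinu → luzubinu, zomvimu → luzomvimu) add the prefix lu-.
The other patterns: stems beginning with p- add -ori; stems beginning with n- or s- add -ast.
So zuvihok → luzuvihok.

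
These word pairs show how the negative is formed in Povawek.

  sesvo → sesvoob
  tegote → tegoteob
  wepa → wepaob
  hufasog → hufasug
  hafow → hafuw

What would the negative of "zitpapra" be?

sesvo and hufasog both have last vowel 'o' yet inflect differently (sesvoob, hufasug), so the last vowel is not what conditions the rule; whether the stem ends in a vowel or a consonant is.
"zitpapra" ends in a vowel. The stems ending in a vowel (sesvo → sesvoob, tegote → tegoteob, wepa → wepaob) add -ob.
So zitpapra → zitpapraob.

zitpapraob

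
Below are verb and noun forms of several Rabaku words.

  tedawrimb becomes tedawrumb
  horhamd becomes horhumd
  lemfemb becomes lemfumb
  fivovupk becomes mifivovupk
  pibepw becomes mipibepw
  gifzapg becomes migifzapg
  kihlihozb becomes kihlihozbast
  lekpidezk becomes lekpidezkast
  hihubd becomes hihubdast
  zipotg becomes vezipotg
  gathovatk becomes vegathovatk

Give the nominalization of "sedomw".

tedawrimb and kihlihozb both end in -b yet inflect differently (tedawrumb, kihlihozbast), so the final letter is not what conditions the rule; the second-to-last letter is.
"sedomw" has second-to-last letter 'm'. The stems whose second-to-last letter is 'm' (tedawrimb → tedawrumb, horhamd → horhumd, lemfemb → lemfumb) change the last vowel to 'u'.
So sedomw → sedumw.

sedumw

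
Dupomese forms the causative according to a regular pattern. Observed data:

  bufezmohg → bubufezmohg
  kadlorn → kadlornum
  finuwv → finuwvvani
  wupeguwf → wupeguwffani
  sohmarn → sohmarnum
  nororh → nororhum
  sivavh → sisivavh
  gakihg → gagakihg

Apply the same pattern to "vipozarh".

nororh and sivavh both end in -h yet inflect differently (nororhum, sisivavh), so the final letter is not what conditions the rule; the second-to-last letter is.
"vipozarh" has second-to-last letter 'r'. The stems whose second-to-last letter is 'r' (nororh → nororhum, sohmarn → sohmarnum, kadlorn → kadlornum) add -um.
The other patterns: stems whose second-to-last letter is 'w' double the final consonant and add -ani; stems whose second-to-last letter is 'h' or 'v' repeat the first consonant+vowel as a prefix.
So vipozarh → vipozarhum.

vipozarhum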